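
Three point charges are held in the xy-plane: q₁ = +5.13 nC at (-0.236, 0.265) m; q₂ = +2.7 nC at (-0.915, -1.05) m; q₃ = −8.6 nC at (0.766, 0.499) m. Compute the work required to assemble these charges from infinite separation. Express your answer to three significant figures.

The work to assemble the configuration equals its total potential energy, U = Σ kqᵢqⱼ/rᵢⱼ over all pairs.
Pair separations: r₁₂ = 1.48 m, r₁₃ = 1.03 m, r₂₃ = 2.29 m.
U = (8.41×10⁻⁸) + (-3.85×10⁻⁷) + (-9.13×10⁻⁸) = -3.93×10⁻⁷ J.

-3.93×10⁻⁷ J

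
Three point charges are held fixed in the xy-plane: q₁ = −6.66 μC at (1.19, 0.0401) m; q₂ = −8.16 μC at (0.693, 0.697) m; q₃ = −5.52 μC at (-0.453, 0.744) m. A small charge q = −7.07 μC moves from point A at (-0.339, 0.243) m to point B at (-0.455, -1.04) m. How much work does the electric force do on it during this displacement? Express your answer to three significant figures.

The work done by the electric force is W_field = −ΔU = −q(V_B − V_A) = q(V_A − V_B).
At A: distances to the source charges are 1.54 m, 1.13 m, 0.514 m; V_A = Σ kqᵢ/rᵢ = -2.00×10⁵ V.
At B: distances to the source charges are 1.97 m, 2.08 m, 1.78 m; V_B = Σ kqᵢ/rᵢ = -9.35×10⁴ V.
ΔV = V_B − V_A = 1.07×10⁵ V.
W_field = −qΔV = −(-7.07×10⁻⁶ C)(1.07×10⁵ V) = 0.756 J.

0.756 J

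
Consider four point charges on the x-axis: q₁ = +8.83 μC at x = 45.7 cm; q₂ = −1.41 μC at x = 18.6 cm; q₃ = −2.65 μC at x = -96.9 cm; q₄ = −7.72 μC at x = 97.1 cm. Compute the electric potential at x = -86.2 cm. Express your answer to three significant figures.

-2.12×10⁵ V

The total potential is the scalar sum of each charge's contribution, V = Σ kqᵢ/rᵢ.
Distances from the field point to each charge: r₁ = 1.32 m, r₂ = 1.05 m, r₃ = 0.107 m, r₄ = 1.83 m.
V = k[(8.83×10⁻⁶)/(1.32) + (-1.41×10⁻⁶)/(1.05) + (-2.65×10⁻⁶)/(0.107) + (-7.72×10⁻⁶)/(1.83)] = -2.12×10⁵ V.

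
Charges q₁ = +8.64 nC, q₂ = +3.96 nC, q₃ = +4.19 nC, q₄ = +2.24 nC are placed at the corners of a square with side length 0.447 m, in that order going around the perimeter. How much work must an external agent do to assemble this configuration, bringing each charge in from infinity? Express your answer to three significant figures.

The work to assemble the configuration equals its total potential energy, U = Σ kqᵢqⱼ/rᵢⱼ over all pairs.
The four side pairs have separation 0.447 m and the two diagonal pairs 0.632 m.
Summing all 6 pair terms gives U = 2.24×10⁻⁶ J.

2.24×10⁻⁶ J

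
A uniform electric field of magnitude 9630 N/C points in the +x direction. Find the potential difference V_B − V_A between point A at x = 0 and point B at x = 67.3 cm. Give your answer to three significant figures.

-6480 V

In a uniform field, potential decreases in the direction of E: V_B − V_A = −E·Δx.
V_B − V_A = −(9630 V/m)(0.673 m) = -6480 V.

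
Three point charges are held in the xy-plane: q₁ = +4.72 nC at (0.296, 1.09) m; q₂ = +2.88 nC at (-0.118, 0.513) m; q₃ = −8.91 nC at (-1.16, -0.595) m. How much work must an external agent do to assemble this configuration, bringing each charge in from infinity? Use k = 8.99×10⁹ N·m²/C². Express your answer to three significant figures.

-1.49×10⁻⁷ J

The assembly work is the sum of pairwise potential energies, U = Σ_{i<j} kqᵢqⱼ/rᵢⱼ.
Pair separations: r₁₂ = 0.710 m, r₁₃ = 2.23 m, r₂₃ = 1.52 m.
U = (1.72×10⁻⁷) + (-1.70×10⁻⁷) + (-1.52×10⁻⁷) = -1.49×10⁻⁷ J.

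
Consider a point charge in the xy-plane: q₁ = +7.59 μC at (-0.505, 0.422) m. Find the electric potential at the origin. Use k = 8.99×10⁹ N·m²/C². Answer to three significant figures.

1.04×10⁵ V

Electric potential is a scalar, so the contributions from each charge add algebraically: V = Σ kqᵢ/rᵢ.
Distances from the field point to each charge: r₁ = 0.658 m.
V = k[(7.59×10⁻⁶)/(0.658)] = 1.04×10⁵ V.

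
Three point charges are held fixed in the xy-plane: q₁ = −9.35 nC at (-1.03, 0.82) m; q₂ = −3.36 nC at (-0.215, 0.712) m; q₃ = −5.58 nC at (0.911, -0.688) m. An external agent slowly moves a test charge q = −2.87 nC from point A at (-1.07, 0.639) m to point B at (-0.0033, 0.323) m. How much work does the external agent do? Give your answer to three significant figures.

-9.50×10⁻⁷ J

For quasistatic motion the external work equals the change in potential energy: W_ext = qΔV = q(V_B − V_A).
At A: distances to the source charges are 0.185 m, 0.858 m, 2.38 m; V_A = Σ kqᵢ/rᵢ = -510 V.
At B: distances to the source charges are 1.14 m, 0.443 m, 1.36 m; V_B = Σ kqᵢ/rᵢ = -179 V.
ΔV = V_B − V_A = 331 V.
W_ext = qΔV = (-2.87×10⁻⁹ C)(331 V) = -9.50×10⁻⁷ J.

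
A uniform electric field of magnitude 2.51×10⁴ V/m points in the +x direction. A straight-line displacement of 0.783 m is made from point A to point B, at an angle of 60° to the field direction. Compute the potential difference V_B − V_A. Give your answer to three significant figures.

Only the component of displacement along E changes the potential: ΔV = −E·d·cosθ.
ΔV = −(2.51×10⁴ V/m)(0.783 m)cos60° = -9830 V.

-9830 V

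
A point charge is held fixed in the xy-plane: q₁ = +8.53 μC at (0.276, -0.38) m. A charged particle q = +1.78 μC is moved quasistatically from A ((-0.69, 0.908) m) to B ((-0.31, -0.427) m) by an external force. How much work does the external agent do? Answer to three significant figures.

For quasistatic motion the external work equals the change in potential energy: W_ext = qΔV = q(V_B − V_A).
At A: distance to the source charge is 1.61 m; V_A = kq₁/r = 4.76×10⁴ V.
At B: distance to the source charge is 0.588 m; V_B = kq₁/r = 1.30×10⁵ V.
ΔV = V_B − V_A = 8.28×10⁴ V.
W_ext = qΔV = (1.78×10⁻⁶ C)(8.28×10⁴ V) = 0.147 J.

0.147 J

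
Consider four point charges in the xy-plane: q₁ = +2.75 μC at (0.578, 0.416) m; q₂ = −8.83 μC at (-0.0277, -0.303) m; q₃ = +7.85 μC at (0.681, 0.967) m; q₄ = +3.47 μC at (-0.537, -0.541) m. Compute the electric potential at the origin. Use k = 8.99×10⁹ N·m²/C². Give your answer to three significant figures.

The total potential is the scalar sum of each charge's contribution, V = Σ kqᵢ/rᵢ.
Distances from the field point to each charge: r₁ = 0.712 m, r₂ = 0.304 m, r₃ = 1.18 m, r₄ = 0.762 m.
V = k[(2.75×10⁻⁶)/(0.712) + (-8.83×10⁻⁶)/(0.304) + (7.85×10⁻⁶)/(1.18) + (3.47×10⁻⁶)/(0.762)] = -1.26×10⁵ V.

-1.26×10⁵ V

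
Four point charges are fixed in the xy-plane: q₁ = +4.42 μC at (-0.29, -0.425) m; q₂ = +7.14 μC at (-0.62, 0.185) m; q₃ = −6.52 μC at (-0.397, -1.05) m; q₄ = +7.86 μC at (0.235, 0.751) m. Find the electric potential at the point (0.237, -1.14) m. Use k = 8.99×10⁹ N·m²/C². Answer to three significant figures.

Electric potential is a scalar, so the contributions from each charge add algebraically: V = Σ kqᵢ/rᵢ.
Distances from the field point to each charge: r₁ = 0.888 m, r₂ = 1.58 m, r₃ = 0.640 m, r₄ = 1.89 m.
V = k[(4.42×10⁻⁶)/(0.888) + (7.14×10⁻⁶)/(1.58) + (-6.52×10⁻⁶)/(0.640) + (7.86×10⁻⁶)/(1.89)] = 3.12×10⁴ V.

3.12×10⁴ V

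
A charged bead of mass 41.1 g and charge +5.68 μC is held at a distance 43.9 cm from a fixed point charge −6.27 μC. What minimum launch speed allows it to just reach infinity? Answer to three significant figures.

5.96 m/s

To just escape, total mechanical energy must reach zero at infinity: ½mv²_min + U = 0, so ½mv²_min = −U = |kQq|/r.
|U| = |kQq|/r = (8.99×10⁹ N·m²/C²)(6.27×10⁻⁶)(5.68×10⁻⁶)/(0.439) = 0.729 J.
v_min = √(2|U|/m) = √(2·0.729/0.0411) = 5.96 m/s.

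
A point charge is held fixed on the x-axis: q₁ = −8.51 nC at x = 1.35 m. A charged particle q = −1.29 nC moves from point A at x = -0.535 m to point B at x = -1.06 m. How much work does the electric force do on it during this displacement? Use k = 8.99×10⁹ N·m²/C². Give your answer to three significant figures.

The work done by the electric force is W_field = −ΔU = −q(V_B − V_A) = q(V_A − V_B).
At A: distance to the source charge is 1.89 m; V_A = kq₁/r = -40.6 V.
At B: distance to the source charge is 2.41 m; V_B = kq₁/r = -31.7 V.
ΔV = V_B − V_A = 8.84 V.
W_field = −qΔV = −(-1.29×10⁻⁹ C)(8.84 V) = 1.14×10⁻⁸ J.

1.14×10⁻⁸ J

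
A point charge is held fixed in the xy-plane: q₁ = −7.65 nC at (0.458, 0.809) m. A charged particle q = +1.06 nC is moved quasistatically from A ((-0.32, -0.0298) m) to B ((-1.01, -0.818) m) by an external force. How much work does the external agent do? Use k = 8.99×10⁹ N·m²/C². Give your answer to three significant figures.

For quasistatic motion the external work equals the change in potential energy: W_ext = qΔV = q(V_B − V_A).
At A: distance to the source charge is 1.14 m; V_A = kq₁/r = -60.1 V.
At B: distance to the source charge is 2.19 m; V_B = kq₁/r = -31.4 V.
ΔV = V_B − V_A = 28.7 V.
W_ext = qΔV = (1.06×10⁻⁹ C)(28.7 V) = 3.05×10⁻⁸ J.

3.05×10⁻⁸ J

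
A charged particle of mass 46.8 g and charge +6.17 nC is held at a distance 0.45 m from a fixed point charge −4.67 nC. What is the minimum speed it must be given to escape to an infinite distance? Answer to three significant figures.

4.96×10⁻³ m/s

To just escape, total mechanical energy must reach zero at infinity: ½mv²_min + U = 0, so ½mv²_min = −U = |kQq|/r.
|U| = |kQq|/r = (8.99×10⁹ N·m²/C²)(4.67×10⁻⁹)(6.17×10⁻⁹)/(0.450) = 5.76×10⁻⁷ J.
v_min = √(2|U|/m) = √(2·5.76×10⁻⁷/0.0468) = 4.96×10⁻³ m/s.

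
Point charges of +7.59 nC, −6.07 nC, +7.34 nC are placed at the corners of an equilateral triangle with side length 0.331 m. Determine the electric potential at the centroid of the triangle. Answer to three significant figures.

Electric potential is a scalar, so the contributions from each charge add algebraically: V = Σ kqᵢ/rᵢ.
The distance from each vertex to the centroid is a/√3 = 0.191 m.
V = k[(7.59×10⁻⁹)/(0.191) + (-6.07×10⁻⁹)/(0.191) + (7.34×10⁻⁹)/(0.191)] = 417 V.

417 V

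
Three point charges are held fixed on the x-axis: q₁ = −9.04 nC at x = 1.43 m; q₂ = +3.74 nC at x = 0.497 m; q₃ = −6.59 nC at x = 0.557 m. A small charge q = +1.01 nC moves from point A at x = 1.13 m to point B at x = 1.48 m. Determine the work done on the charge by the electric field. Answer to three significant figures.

The work done by the electric force is W_field = −ΔU = −q(V_B − V_A) = q(V_A − V_B).
At A: distances to the source charges are 0.300 m, 0.633 m, 0.573 m; V_A = Σ kqᵢ/rᵢ = -321 V.
At B: distances to the source charges are 0.0500 m, 0.983 m, 0.923 m; V_B = Σ kqᵢ/rᵢ = -1660 V.
ΔV = V_B − V_A = -1330 V.
W_field = −qΔV = −(1.01×10⁻⁹ C)(-1330 V) = 1.35×10⁻⁶ J.

1.35×10⁻⁶ J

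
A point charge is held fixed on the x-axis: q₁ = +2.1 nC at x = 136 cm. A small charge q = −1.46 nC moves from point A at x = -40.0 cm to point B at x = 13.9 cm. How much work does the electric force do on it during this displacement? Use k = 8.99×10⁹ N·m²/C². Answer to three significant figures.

6.91×10⁻⁹ J

The work done by the electric force is W_field = −ΔU = −q(V_B − V_A) = q(V_A − V_B).
At A: distance to the source charge is 1.76 m; V_A = kq₁/r = 10.7 V.
At B: distance to the source charge is 1.22 m; V_B = kq₁/r = 15.5 V.
ΔV = V_B − V_A = 4.74 V.
W_field = −qΔV = −(-1.46×10⁻⁹ C)(4.74 V) = 6.91×10⁻⁹ J.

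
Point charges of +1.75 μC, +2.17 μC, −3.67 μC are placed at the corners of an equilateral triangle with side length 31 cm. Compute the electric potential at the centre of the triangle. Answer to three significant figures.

1.26×10⁴ V

Electric potential is a scalar, so the contributions from each charge add algebraically: V = Σ kqᵢ/rᵢ.
The distance from each vertex to the centroid is a/√3 = 0.179 m.
V = k[(1.75×10⁻⁶)/(0.179) + (2.17×10⁻⁶)/(0.179) + (-3.67×10⁻⁶)/(0.179)] = 1.26×10⁴ V.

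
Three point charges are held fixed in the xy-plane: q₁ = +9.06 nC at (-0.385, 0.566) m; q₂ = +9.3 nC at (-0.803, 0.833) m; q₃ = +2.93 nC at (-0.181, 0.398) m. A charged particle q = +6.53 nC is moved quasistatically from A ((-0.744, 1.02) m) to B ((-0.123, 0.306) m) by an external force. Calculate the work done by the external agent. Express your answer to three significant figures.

For quasistatic motion the external work equals the change in potential energy: W_ext = qΔV = q(V_B − V_A).
At A: distances to the source charges are 0.579 m, 0.196 m, 0.839 m; V_A = Σ kqᵢ/rᵢ = 598 V.
At B: distances to the source charges are 0.369 m, 0.860 m, 0.109 m; V_B = Σ kqᵢ/rᵢ = 560 V.
ΔV = V_B − V_A = -38.5 V.
W_ext = qΔV = (6.53×10⁻⁹ C)(-38.5 V) = -2.51×10⁻⁷ J.

-2.51×10⁻⁷ J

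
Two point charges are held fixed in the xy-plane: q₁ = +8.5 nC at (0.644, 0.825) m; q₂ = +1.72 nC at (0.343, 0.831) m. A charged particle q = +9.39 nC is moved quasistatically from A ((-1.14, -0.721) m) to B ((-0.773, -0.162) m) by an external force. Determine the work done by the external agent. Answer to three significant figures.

1.41×10⁻⁷ J

For quasistatic motion the external work equals the change in potential energy: W_ext = qΔV = q(V_B − V_A).
At A: distances to the source charges are 2.36 m, 2.15 m; V_A = Σ kqᵢ/rᵢ = 39.6 V.
At B: distances to the source charges are 1.73 m, 1.49 m; V_B = Σ kqᵢ/rᵢ = 54.6 V.
ΔV = V_B − V_A = 15.0 V.
W_ext = qΔV = (9.39×10⁻⁹ C)(15.0 V) = 1.41×10⁻⁷ J.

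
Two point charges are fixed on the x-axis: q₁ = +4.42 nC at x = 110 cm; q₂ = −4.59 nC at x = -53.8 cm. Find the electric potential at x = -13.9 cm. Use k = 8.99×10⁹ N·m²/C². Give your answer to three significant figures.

-71.3 V

Electric potential is a scalar, so the contributions from each charge add algebraically: V = Σ kqᵢ/rᵢ.
Distances from the field point to each charge: r₁ = 1.24 m, r₂ = 0.399 m.
V = k[(4.42×10⁻⁹)/(1.24) + (-4.59×10⁻⁹)/(0.399)] = -71.3 V.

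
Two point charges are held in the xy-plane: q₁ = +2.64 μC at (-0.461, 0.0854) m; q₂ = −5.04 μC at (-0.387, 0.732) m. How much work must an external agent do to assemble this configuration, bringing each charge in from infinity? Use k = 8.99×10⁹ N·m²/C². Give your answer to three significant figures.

-0.184 J

The assembly work is the sum of pairwise potential energies, U = Σ_{i<j} kqᵢqⱼ/rᵢⱼ.
Pair separations: r₁₂ = 0.651 m.
U = (-0.184) = -0.184 J.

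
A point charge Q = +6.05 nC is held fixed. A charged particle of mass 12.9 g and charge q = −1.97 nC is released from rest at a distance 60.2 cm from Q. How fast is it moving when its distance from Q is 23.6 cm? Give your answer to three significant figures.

Only the electrostatic force acts, so mechanical energy is conserved: ½mv² = U₁ − U₂ = kQq(1/r₁ − 1/r₂).
U₁ − U₂ = (8.99×10⁹ N·m²/C²)(6.05×10⁻⁹ C)(-1.97×10⁻⁹ C)(1/0.602 − 1/0.236) = 2.76×10⁻⁷ J.
v = √(2·2.76×10⁻⁷/0.0129) = 6.54×10⁻³ m/s.

6.54×10⁻³ m/s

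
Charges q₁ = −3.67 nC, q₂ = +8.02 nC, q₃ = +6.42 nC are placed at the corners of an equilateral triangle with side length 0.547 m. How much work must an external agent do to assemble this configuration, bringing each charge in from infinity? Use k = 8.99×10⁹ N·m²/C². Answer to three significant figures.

-2.48×10⁻⁸ J

The assembly work is the sum of pairwise potential energies, U = Σ_{i<j} kqᵢqⱼ/rᵢⱼ.
All three pair separations equal the side length, 0.547 m.
U = (-4.84×10⁻⁷) + (-3.87×10⁻⁷) + (8.46×10⁻⁷) = -2.48×10⁻⁸ J.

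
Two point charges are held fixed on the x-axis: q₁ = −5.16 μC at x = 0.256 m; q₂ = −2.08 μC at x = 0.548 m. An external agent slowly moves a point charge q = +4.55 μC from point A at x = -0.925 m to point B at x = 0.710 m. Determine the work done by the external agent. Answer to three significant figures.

-0.754 J

For quasistatic motion the external work equals the change in potential energy: W_ext = qΔV = q(V_B − V_A).
At A: distances to the source charges are 1.18 m, 1.47 m; V_A = Σ kqᵢ/rᵢ = -5.20×10⁴ V.
At B: distances to the source charges are 0.454 m, 0.162 m; V_B = Σ kqᵢ/rᵢ = -2.18×10⁵ V.
ΔV = V_B − V_A = -1.66×10⁵ V.
W_ext = qΔV = (4.55×10⁻⁶ C)(-1.66×10⁵ V) = -0.754 J.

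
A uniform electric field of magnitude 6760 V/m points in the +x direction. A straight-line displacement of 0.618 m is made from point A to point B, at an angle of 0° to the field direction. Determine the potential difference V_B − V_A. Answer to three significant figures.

Only the component of displacement along E changes the potential: ΔV = −E·d·cosθ.
ΔV = −(6760 V/m)(0.618 m)cos0° = -4180 V.

-4180 V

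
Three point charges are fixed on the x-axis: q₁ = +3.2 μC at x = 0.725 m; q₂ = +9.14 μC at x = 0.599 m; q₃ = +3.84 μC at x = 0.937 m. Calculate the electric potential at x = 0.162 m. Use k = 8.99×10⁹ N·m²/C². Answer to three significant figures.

2.84×10⁵ V

Electric potential is a scalar, so the contributions from each charge add algebraically: V = Σ kqᵢ/rᵢ.
Distances from the field point to each charge: r₁ = 0.563 m, r₂ = 0.437 m, r₃ = 0.775 m.
V = k[(3.20×10⁻⁶)/(0.563) + (9.14×10⁻⁶)/(0.437) + (3.84×10⁻⁶)/(0.775)] = 2.84×10⁵ V.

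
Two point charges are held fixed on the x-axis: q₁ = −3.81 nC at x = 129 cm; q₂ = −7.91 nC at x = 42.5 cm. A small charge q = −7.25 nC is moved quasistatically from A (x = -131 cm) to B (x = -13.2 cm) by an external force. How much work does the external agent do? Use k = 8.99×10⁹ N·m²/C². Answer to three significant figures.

For quasistatic motion the external work equals the change in potential energy: W_ext = qΔV = q(V_B − V_A).
At A: distances to the source charges are 2.60 m, 1.74 m; V_A = Σ kqᵢ/rᵢ = -54.2 V.
At B: distances to the source charges are 1.42 m, 0.557 m; V_B = Σ kqᵢ/rᵢ = -152 V.
ΔV = V_B − V_A = -97.6 V.
W_ext = qΔV = (-7.25×10⁻⁹ C)(-97.6 V) = 7.08×10⁻⁷ J.

7.08×10⁻⁷ J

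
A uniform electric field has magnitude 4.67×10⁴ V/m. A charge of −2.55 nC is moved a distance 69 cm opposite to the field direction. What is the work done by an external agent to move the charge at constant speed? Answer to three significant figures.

The potential change for a displacement 69 cm opposite to the field direction is ΔV = +Ed = 3.22×10⁴ V.
W_ext = qΔV = -8.22×10⁻⁵ J.

-8.22×10⁻⁵ J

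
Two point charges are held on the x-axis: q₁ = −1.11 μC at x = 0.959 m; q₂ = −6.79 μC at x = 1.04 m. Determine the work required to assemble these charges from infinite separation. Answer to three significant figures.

0.837 J

The assembly work is the sum of pairwise potential energies, U = Σ_{i<j} kqᵢqⱼ/rᵢⱼ.
Pair separations: r₁₂ = 0.0810 m.
U = (0.837) = 0.837 J.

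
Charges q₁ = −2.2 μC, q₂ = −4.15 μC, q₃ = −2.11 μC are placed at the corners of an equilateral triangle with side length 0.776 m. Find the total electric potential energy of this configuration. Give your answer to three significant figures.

The work to assemble the configuration equals its total potential energy, U = Σ kqᵢqⱼ/rᵢⱼ over all pairs.
All three pair separations equal the side length, 0.776 m.
U = (0.106) + (0.0538) + (0.101) = 0.261 J.

0.261 J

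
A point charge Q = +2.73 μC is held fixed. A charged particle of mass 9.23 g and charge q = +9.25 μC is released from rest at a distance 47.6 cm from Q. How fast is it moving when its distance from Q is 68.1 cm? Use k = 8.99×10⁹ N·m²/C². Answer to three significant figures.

Only the electrostatic force acts, so mechanical energy is conserved: ½mv² = U₁ − U₂ = kQq(1/r₁ − 1/r₂).
U₁ − U₂ = (8.99×10⁹ N·m²/C²)(2.73×10⁻⁶ C)(9.25×10⁻⁶ C)(1/0.476 − 1/0.681) = 0.144 J.
v = √(2·0.144/9.23×10⁻³) = 5.58 m/s.

5.58 m/s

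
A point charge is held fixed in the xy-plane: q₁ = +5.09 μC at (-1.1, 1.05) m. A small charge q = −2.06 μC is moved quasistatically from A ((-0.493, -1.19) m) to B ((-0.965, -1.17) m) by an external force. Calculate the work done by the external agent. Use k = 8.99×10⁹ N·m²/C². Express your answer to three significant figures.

For quasistatic motion the external work equals the change in potential energy: W_ext = qΔV = q(V_B − V_A).
At A: distance to the source charge is 2.32 m; V_A = kq₁/r = 1.97×10⁴ V.
At B: distance to the source charge is 2.22 m; V_B = kq₁/r = 2.06×10⁴ V.
ΔV = V_B − V_A = 857 V.
W_ext = qΔV = (-2.06×10⁻⁶ C)(857 V) = -1.77×10⁻³ J.

-1.77×10⁻³ J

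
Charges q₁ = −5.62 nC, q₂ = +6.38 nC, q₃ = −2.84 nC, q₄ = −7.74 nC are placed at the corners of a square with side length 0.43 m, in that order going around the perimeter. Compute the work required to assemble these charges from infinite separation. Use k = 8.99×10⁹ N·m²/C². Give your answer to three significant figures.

The work to assemble the configuration equals its total potential energy, U = Σ kqᵢqⱼ/rᵢⱼ over all pairs.
The four side pairs have separation 0.430 m and the two diagonal pairs 0.608 m.
Summing all 6 pair terms gives U = -2.54×10⁻⁷ J.

-2.54×10⁻⁷ J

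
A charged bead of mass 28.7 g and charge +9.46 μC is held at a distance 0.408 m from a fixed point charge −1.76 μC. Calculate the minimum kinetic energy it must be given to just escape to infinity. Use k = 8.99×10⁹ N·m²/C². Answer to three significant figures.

0.367 J

To just escape, total mechanical energy must reach zero at infinity: ½mv²_min + U = 0, so ½mv²_min = −U = |kQq|/r.
|U| = |kQq|/r = (8.99×10⁹ N·m²/C²)(1.76×10⁻⁶)(9.46×10⁻⁶)/(0.408) = 0.367 J.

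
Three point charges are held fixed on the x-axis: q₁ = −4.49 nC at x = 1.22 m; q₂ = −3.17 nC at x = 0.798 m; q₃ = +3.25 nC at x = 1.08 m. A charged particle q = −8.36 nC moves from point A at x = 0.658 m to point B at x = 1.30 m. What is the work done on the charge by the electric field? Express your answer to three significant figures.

The work done by the electric force is W_field = −ΔU = −q(V_B − V_A) = q(V_A − V_B).
At A: distances to the source charges are 0.562 m, 0.140 m, 0.422 m; V_A = Σ kqᵢ/rᵢ = -206 V.
At B: distances to the source charges are 0.0800 m, 0.502 m, 0.220 m; V_B = Σ kqᵢ/rᵢ = -429 V.
ΔV = V_B − V_A = -222 V.
W_field = −qΔV = −(-8.36×10⁻⁹ C)(-222 V) = -1.86×10⁻⁶ J.

-1.86×10⁻⁶ J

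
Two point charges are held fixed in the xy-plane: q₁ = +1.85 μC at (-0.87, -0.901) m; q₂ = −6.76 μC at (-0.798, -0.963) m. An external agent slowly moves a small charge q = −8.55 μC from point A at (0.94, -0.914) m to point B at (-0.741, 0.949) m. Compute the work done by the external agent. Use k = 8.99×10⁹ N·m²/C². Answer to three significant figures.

For quasistatic motion the external work equals the change in potential energy: W_ext = qΔV = q(V_B − V_A).
At A: distances to the source charges are 1.81 m, 1.74 m; V_A = Σ kqᵢ/rᵢ = -2.58×10⁴ V.
At B: distances to the source charges are 1.85 m, 1.91 m; V_B = Σ kqᵢ/rᵢ = -2.28×10⁴ V.
ΔV = V_B − V_A = 2960 V.
W_ext = qΔV = (-8.55×10⁻⁶ C)(2960 V) = -0.0253 J.

-0.0253 J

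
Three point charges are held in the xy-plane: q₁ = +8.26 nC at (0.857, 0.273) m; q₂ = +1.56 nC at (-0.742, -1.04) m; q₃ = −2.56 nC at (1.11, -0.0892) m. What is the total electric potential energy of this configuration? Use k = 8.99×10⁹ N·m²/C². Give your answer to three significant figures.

-3.92×10⁻⁷ J

The assembly work is the sum of pairwise potential energies, U = Σ_{i<j} kqᵢqⱼ/rᵢⱼ.
Pair separations: r₁₂ = 2.07 m, r₁₃ = 0.442 m, r₂₃ = 2.08 m.
U = (5.60×10⁻⁸) + (-4.30×10⁻⁷) + (-1.72×10⁻⁸) = -3.92×10⁻⁷ J.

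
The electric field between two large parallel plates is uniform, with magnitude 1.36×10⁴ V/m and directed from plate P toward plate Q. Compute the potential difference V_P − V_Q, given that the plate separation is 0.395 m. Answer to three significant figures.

5370 V

In a uniform field, potential decreases in the direction of E: ΔV = −E·d for a displacement d parallel to E.
Going from Q to P is a displacement of 0.395 m opposite to the field, so V_P − V_Q = +Ed = 5370 V.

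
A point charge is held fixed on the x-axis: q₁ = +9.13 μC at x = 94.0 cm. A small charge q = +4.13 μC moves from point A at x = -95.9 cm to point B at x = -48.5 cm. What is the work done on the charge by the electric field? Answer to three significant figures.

-0.0594 J

The work done by the electric force is W_field = −ΔU = −q(V_B − V_A) = q(V_A − V_B).
At A: distance to the source charge is 1.90 m; V_A = kq₁/r = 4.32×10⁴ V.
At B: distance to the source charge is 1.42 m; V_B = kq₁/r = 5.76×10⁴ V.
ΔV = V_B − V_A = 1.44×10⁴ V.
W_field = −qΔV = −(4.13×10⁻⁶ C)(1.44×10⁴ V) = -0.0594 J.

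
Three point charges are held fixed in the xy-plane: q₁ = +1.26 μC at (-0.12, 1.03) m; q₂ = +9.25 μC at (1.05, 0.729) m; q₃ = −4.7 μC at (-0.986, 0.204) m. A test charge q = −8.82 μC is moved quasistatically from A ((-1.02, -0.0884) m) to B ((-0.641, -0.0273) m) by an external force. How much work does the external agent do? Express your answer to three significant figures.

For quasistatic motion the external work equals the change in potential energy: W_ext = qΔV = q(V_B − V_A).
At A: distances to the source charges are 1.44 m, 2.23 m, 0.294 m; V_A = Σ kqᵢ/rᵢ = -9.83×10⁴ V.
At B: distances to the source charges are 1.18 m, 1.85 m, 0.415 m; V_B = Σ kqᵢ/rᵢ = -4.72×10⁴ V.
ΔV = V_B − V_A = 5.11×10⁴ V.
W_ext = qΔV = (-8.82×10⁻⁶ C)(5.11×10⁴ V) = -0.450 J.

-0.450 J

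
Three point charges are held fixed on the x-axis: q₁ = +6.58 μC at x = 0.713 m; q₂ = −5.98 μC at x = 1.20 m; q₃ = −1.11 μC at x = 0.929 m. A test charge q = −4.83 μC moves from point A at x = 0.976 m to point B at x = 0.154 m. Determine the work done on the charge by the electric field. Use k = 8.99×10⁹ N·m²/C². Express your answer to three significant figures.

The work done by the electric force is W_field = −ΔU = −q(V_B − V_A) = q(V_A − V_B).
At A: distances to the source charges are 0.263 m, 0.224 m, 0.0470 m; V_A = Σ kqᵢ/rᵢ = -2.27×10⁵ V.
At B: distances to the source charges are 0.559 m, 1.05 m, 0.775 m; V_B = Σ kqᵢ/rᵢ = 4.15×10⁴ V.
ΔV = V_B − V_A = 2.69×10⁵ V.
W_field = −qΔV = −(-4.83×10⁻⁶ C)(2.69×10⁵ V) = 1.30 J.

1.30 J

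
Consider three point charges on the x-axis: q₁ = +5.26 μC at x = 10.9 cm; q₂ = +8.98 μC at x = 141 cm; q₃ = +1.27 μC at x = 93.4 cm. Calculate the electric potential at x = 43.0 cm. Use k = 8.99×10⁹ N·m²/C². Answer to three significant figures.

2.52×10⁵ V

Electric potential is a scalar, so the contributions from each charge add algebraically: V = Σ kqᵢ/rᵢ.
Distances from the field point to each charge: r₁ = 0.321 m, r₂ = 0.980 m, r₃ = 0.504 m.
V = k[(5.26×10⁻⁶)/(0.321) + (8.98×10⁻⁶)/(0.980) + (1.27×10⁻⁶)/(0.504)] = 2.52×10⁵ V.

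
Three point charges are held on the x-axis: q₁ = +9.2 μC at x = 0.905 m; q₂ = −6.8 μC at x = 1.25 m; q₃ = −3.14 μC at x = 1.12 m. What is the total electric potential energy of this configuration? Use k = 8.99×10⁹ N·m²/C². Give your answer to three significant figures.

The assembly work is the sum of pairwise potential energies, U = Σ_{i<j} kqᵢqⱼ/rᵢⱼ.
Pair separations: r₁₂ = 0.345 m, r₁₃ = 0.215 m, r₂₃ = 0.130 m.
U = (-1.63) + (-1.21) + (1.48) = -1.36 J.

-1.36 J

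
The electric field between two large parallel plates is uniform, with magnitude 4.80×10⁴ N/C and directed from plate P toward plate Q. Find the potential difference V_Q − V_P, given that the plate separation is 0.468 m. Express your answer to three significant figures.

-2.25×10⁴ V

In a uniform field, potential decreases in the direction of E: ΔV = −E·d for a displacement d parallel to E.
Going from P to Q is a displacement of 0.468 m along the field, so V_Q − V_P = −Ed = -2.25×10⁴ V.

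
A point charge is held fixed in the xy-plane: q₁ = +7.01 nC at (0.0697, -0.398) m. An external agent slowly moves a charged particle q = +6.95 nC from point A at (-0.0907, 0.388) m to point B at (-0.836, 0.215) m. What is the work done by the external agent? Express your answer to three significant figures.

-1.45×10⁻⁷ J

For quasistatic motion the external work equals the change in potential energy: W_ext = qΔV = q(V_B − V_A).
At A: distance to the source charge is 0.802 m; V_A = kq₁/r = 78.6 V.
At B: distance to the source charge is 1.09 m; V_B = kq₁/r = 57.6 V.
ΔV = V_B − V_A = -20.9 V.
W_ext = qΔV = (6.95×10⁻⁹ C)(-20.9 V) = -1.45×10⁻⁷ J.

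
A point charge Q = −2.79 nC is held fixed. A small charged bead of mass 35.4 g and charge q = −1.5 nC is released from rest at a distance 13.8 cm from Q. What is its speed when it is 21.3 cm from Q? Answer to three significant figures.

2.33×10⁻³ m/s

Only the electrostatic force acts, so mechanical energy is conserved: ½mv² = U₁ − U₂ = kQq(1/r₁ − 1/r₂).
U₁ − U₂ = (8.99×10⁹ N·m²/C²)(-2.79×10⁻⁹ C)(-1.50×10⁻⁹ C)(1/0.138 − 1/0.213) = 9.60×10⁻⁸ J.
v = √(2·9.60×10⁻⁸/0.0354) = 2.33×10⁻³ m/s.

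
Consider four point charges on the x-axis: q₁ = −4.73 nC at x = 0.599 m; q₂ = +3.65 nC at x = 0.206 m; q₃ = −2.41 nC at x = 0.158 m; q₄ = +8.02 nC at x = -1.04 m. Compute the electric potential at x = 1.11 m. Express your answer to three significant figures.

Electric potential is a scalar, so the contributions from each charge add algebraically: V = Σ kqᵢ/rᵢ.
Distances from the field point to each charge: r₁ = 0.511 m, r₂ = 0.904 m, r₃ = 0.952 m, r₄ = 2.15 m.
V = k[(-4.73×10⁻⁹)/(0.511) + (3.65×10⁻⁹)/(0.904) + (-2.41×10⁻⁹)/(0.952) + (8.02×10⁻⁹)/(2.15)] = -36.1 V.

-36.1 V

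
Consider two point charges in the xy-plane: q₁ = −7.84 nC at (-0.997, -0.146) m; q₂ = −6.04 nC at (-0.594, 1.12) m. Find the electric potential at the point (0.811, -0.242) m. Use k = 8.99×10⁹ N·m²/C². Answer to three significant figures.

Electric potential is a scalar, so the contributions from each charge add algebraically: V = Σ kqᵢ/rᵢ.
Distances from the field point to each charge: r₁ = 1.81 m, r₂ = 1.96 m.
V = k[(-7.84×10⁻⁹)/(1.81) + (-6.04×10⁻⁹)/(1.96)] = -66.7 V.

-66.7 V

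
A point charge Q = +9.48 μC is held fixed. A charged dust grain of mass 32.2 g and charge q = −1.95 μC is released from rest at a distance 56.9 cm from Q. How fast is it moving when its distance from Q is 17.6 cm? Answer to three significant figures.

6.36 m/s

Only the electrostatic force acts, so mechanical energy is conserved: ½mv² = U₁ − U₂ = kQq(1/r₁ − 1/r₂).
U₁ − U₂ = (8.99×10⁹ N·m²/C²)(9.48×10⁻⁶ C)(-1.95×10⁻⁶ C)(1/0.569 − 1/0.176) = 0.652 J.
v = √(2·0.652/0.0322) = 6.36 m/s.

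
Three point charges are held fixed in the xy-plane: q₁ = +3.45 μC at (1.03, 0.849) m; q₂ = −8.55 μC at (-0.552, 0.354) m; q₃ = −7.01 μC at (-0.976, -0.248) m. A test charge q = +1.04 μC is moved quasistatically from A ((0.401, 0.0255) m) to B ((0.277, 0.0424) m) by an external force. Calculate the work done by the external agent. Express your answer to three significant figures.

-0.0171 J

For quasistatic motion the external work equals the change in potential energy: W_ext = qΔV = q(V_B − V_A).
At A: distances to the source charges are 1.04 m, 1.01 m, 1.40 m; V_A = Σ kqᵢ/rᵢ = -9.12×10⁴ V.
At B: distances to the source charges are 1.10 m, 0.886 m, 1.29 m; V_B = Σ kqᵢ/rᵢ = -1.08×10⁵ V.
ΔV = V_B − V_A = -1.65×10⁴ V.
W_ext = qΔV = (1.04×10⁻⁶ C)(-1.65×10⁴ V) = -0.0171 J.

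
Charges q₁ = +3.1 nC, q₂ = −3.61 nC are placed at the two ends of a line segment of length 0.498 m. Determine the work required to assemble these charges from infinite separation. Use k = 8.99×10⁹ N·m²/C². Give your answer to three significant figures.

The work to assemble the configuration equals its total potential energy, U = Σ kqᵢqⱼ/rᵢⱼ over all pairs.
The separation is r = 0.498 m.
U = (-2.02×10⁻⁷) = -2.02×10⁻⁷ J.

-2.02×10⁻⁷ J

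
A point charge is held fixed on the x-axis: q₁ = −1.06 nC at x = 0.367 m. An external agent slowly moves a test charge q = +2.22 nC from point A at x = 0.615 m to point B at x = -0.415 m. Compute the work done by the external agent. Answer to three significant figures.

For quasistatic motion the external work equals the change in potential energy: W_ext = qΔV = q(V_B − V_A).
At A: distance to the source charge is 0.248 m; V_A = kq₁/r = -38.4 V.
At B: distance to the source charge is 0.782 m; V_B = kq₁/r = -12.2 V.
ΔV = V_B − V_A = 26.2 V.
W_ext = qΔV = (2.22×10⁻⁹ C)(26.2 V) = 5.83×10⁻⁸ J.

5.83×10⁻⁸ J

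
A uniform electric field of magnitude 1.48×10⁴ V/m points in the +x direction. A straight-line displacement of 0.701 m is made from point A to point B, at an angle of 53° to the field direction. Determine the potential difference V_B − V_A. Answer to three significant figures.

Only the component of displacement along E changes the potential: ΔV = −E·d·cosθ.
ΔV = −(1.48×10⁴ V/m)(0.701 m)cos53° = -6240 V.

-6240 V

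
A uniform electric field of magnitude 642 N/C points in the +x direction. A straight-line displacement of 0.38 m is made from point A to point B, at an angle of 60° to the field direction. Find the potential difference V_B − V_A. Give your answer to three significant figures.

Only the component of displacement along E changes the potential: ΔV = −E·d·cosθ.
ΔV = −(642 V/m)(0.380 m)cos60° = -122 V.

-122 V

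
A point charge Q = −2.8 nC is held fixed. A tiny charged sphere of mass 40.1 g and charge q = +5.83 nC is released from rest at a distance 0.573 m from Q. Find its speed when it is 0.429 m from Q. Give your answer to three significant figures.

2.07×10⁻³ m/s

Only the electrostatic force acts, so mechanical energy is conserved: ½mv² = U₁ − U₂ = kQq(1/r₁ − 1/r₂).
U₁ − U₂ = (8.99×10⁹ N·m²/C²)(-2.80×10⁻⁹ C)(5.83×10⁻⁹ C)(1/0.573 − 1/0.429) = 8.60×10⁻⁸ J.
v = √(2·8.60×10⁻⁸/0.0401) = 2.07×10⁻³ m/s.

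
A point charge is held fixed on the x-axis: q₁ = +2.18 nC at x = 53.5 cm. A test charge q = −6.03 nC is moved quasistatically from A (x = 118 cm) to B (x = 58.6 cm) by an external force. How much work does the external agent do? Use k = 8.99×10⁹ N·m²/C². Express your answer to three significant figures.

For quasistatic motion the external work equals the change in potential energy: W_ext = qΔV = q(V_B − V_A).
At A: distance to the source charge is 0.645 m; V_A = kq₁/r = 30.4 V.
At B: distance to the source charge is 0.0510 m; V_B = kq₁/r = 384 V.
ΔV = V_B − V_A = 354 V.
W_ext = qΔV = (-6.03×10⁻⁹ C)(354 V) = -2.13×10⁻⁶ J.

-2.13×10⁻⁶ J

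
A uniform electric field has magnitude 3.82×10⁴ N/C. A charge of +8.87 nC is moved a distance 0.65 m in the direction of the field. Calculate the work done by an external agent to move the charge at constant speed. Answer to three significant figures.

The potential change for a displacement 0.65 m in the direction of the field is ΔV = −Ed = -2.48×10⁴ V.
W_ext = qΔV = -2.20×10⁻⁴ J.

-2.20×10⁻⁴ J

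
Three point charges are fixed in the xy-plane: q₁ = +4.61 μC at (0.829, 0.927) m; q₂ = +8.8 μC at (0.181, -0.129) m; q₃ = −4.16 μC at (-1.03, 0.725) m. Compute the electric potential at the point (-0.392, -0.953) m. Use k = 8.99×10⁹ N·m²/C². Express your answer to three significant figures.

7.65×10⁴ V

Electric potential is a scalar, so the contributions from each charge add algebraically: V = Σ kqᵢ/rᵢ.
Distances from the field point to each charge: r₁ = 2.24 m, r₂ = 1.00 m, r₃ = 1.80 m.
V = k[(4.61×10⁻⁶)/(2.24) + (8.80×10⁻⁶)/(1.00) + (-4.16×10⁻⁶)/(1.80)] = 7.65×10⁴ V.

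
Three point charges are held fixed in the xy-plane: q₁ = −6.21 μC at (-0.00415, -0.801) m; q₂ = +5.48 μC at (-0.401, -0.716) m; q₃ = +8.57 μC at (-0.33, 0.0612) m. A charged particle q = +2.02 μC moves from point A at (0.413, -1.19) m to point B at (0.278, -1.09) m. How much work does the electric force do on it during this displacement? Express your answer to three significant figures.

The work done by the electric force is W_field = −ΔU = −q(V_B − V_A) = q(V_A − V_B).
At A: distances to the source charges are 0.570 m, 0.942 m, 1.46 m; V_A = Σ kqᵢ/rᵢ = 7370 V.
At B: distances to the source charges are 0.404 m, 0.775 m, 1.30 m; V_B = Σ kqᵢ/rᵢ = -1.55×10⁴ V.
ΔV = V_B − V_A = -2.29×10⁴ V.
W_field = −qΔV = −(2.02×10⁻⁶ C)(-2.29×10⁴ V) = 0.0462 J.

0.0462 J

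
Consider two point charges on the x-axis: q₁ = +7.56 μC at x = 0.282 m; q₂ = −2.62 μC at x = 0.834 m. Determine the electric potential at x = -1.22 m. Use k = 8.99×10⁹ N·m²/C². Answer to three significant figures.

The total potential is the scalar sum of each charge's contribution, V = Σ kqᵢ/rᵢ.
Distances from the field point to each charge: r₁ = 1.50 m, r₂ = 2.05 m.
V = k[(7.56×10⁻⁶)/(1.50) + (-2.62×10⁻⁶)/(2.05)] = 3.38×10⁴ V.

3.38×10⁴ V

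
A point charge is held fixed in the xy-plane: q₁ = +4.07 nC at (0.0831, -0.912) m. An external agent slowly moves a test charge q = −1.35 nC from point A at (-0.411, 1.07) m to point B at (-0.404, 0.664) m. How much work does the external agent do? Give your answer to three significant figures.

-5.76×10⁻⁹ J

For quasistatic motion the external work equals the change in potential energy: W_ext = qΔV = q(V_B − V_A).
At A: distance to the source charge is 2.04 m; V_A = kq₁/r = 17.9 V.
At B: distance to the source charge is 1.65 m; V_B = kq₁/r = 22.2 V.
ΔV = V_B − V_A = 4.27 V.
W_ext = qΔV = (-1.35×10⁻⁹ C)(4.27 V) = -5.76×10⁻⁹ J.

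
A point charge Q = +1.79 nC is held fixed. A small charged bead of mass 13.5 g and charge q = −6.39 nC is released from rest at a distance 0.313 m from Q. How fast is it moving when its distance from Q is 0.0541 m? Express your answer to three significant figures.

Only the electrostatic force acts, so mechanical energy is conserved: ½mv² = U₁ − U₂ = kQq(1/r₁ − 1/r₂).
U₁ − U₂ = (8.99×10⁹ N·m²/C²)(1.79×10⁻⁹ C)(-6.39×10⁻⁹ C)(1/0.313 − 1/0.0541) = 1.57×10⁻⁶ J.
v = √(2·1.57×10⁻⁶/0.0135) = 0.0153 m/s.

0.0153 m/s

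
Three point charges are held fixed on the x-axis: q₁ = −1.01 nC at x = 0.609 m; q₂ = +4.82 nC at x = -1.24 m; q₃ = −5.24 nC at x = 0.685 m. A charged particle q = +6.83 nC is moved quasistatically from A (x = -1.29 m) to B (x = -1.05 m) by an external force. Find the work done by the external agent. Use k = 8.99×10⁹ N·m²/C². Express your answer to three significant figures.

For quasistatic motion the external work equals the change in potential energy: W_ext = qΔV = q(V_B − V_A).
At A: distances to the source charges are 1.90 m, 0.0500 m, 1.98 m; V_A = Σ kqᵢ/rᵢ = 838 V.
At B: distances to the source charges are 1.66 m, 0.190 m, 1.74 m; V_B = Σ kqᵢ/rᵢ = 195 V.
ΔV = V_B − V_A = -643 V.
W_ext = qΔV = (6.83×10⁻⁹ C)(-643 V) = -4.39×10⁻⁶ J.

-4.39×10⁻⁶ J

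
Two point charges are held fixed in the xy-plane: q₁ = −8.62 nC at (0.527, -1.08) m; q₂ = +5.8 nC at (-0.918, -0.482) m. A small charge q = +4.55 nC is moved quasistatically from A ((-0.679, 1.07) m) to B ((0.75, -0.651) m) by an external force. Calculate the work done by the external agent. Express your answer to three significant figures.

For quasistatic motion the external work equals the change in potential energy: W_ext = qΔV = q(V_B − V_A).
At A: distances to the source charges are 2.47 m, 1.57 m; V_A = Σ kqᵢ/rᵢ = 1.77 V.
At B: distances to the source charges are 0.483 m, 1.68 m; V_B = Σ kqᵢ/rᵢ = -129 V.
ΔV = V_B − V_A = -131 V.
W_ext = qΔV = (4.55×10⁻⁹ C)(-131 V) = -5.96×10⁻⁷ J.

-5.96×10⁻⁷ J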